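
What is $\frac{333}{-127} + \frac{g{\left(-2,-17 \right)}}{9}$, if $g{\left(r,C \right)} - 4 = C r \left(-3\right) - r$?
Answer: $- \frac{5063}{381} \approx -13.289$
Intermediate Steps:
$g{\left(r,C \right)} = 4 - r - 3 C r$ ($g{\left(r,C \right)} = 4 - \left(r - C r \left(-3\right)\right) = 4 - \left(r + 3 C r\right) = 4 - r - 3 C r$)
$\frac{333}{-127} + \frac{g{\left(-2,-17 \right)}}{9} = \frac{333}{-127} + \frac{4 - -2 - \left(-51\right) \left(-2\right)}{9} = 333 \left(- \frac{1}{127}\right) + \left(4 + 2 - 102\right) \frac{1}{9} = - \frac{333}{127} - \frac{32}{3} = - \frac{5063}{381}$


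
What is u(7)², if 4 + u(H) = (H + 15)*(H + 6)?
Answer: 79524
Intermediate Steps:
u(H) = -4 + (6 + H)*(15 + H) (u(H) = -4 + (H + 15)*(H + 6) = -4 + (15 + H)*(6 + H) = -4 + (6 + H)*(15 + H))
u(7)² = (86 + 7² + 21*7)² = (86 + 49 + 147)² = 282² = 79524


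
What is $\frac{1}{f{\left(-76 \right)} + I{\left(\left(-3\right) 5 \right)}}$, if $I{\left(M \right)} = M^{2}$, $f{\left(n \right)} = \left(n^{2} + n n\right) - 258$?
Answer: $\frac{1}{11519} \approx 8.6813 \cdot 10^{-5}$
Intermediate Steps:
$f{\left(n \right)} = -258 + 2 n^{2}$ ($f{\left(n \right)} = \left(n^{2} + n^{2}\right) - 258 = 2 n^{2} - 258 = -258 + 2 n^{2}$)
$\frac{1}{f{\left(-76 \right)} + I{\left(\left(-3\right) 5 \right)}} = \frac{1}{\left(-258 + 2 \left(-76\right)^{2}\right) + \left(\left(-3\right) 5\right)^{2}} = \frac{1}{\left(-258 + 2 \cdot 5776\right) + \left(-15\right)^{2}} = \frac{1}{\left(-258 + 11552\right) + 225} = \frac{1}{11294 + 225} = \frac{1}{11519}$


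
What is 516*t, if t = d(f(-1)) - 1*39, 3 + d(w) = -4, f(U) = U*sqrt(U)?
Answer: -23736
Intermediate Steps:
f(U) = U**(3/2)
d(w) = -7 (d(w) = -3 - 4 = -7)
t = -46 (t = -7 - 1*39 = -7 - 39 = -46)
516*t = 516*(-46) = -23736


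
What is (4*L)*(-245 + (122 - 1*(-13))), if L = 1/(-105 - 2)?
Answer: 440/107 ≈ 4.1122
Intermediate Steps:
L = -1/107 (L = 1/(-107) = -1/107 ≈ -0.0093458)
(4*L)*(-245 + (122 - 1*(-13))) = (4*(-1/107))*(-245 + (122 - 1*(-13))) = -4*(-245 + (122 + 13))/107 = -4*(-245 + 135)/107 = -4/107*(-110) = 440/107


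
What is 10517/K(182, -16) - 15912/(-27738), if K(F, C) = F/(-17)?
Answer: -21180997/21574 ≈ -981.78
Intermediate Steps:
K(F, C) = -F/17 (K(F, C) = F*(-1/17) = -F/17)
10517/K(182, -16) - 15912/(-27738) = 10517/((-1/17*182)) - 15912/(-27738) = 10517/(-182/17) - 15912*(-1/27738) = 10517*(-17/182) + 884/1541 = -13753/14 + 884/1541 = -21180997/21574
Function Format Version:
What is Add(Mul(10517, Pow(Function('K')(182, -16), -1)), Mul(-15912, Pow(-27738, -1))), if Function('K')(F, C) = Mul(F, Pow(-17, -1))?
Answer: Rational(-21180997, 21574) ≈ -981.78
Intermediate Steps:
Function('K')(F, C) = Mul(Rational(-1, 17), F) (Function('K')(F, C) = Mul(F, Rational(-1, 17)) = Mul(Rational(-1, 17), F))
Add(Mul(10517, Pow(Function('K')(182, -16), -1)), Mul(-15912, Pow(-27738, -1))) = Add(Mul(10517, Pow(Mul(Rational(-1, 17), 182), -1)), Mul(-15912, Pow(-27738, -1))) = Add(Mul(10517, Pow(Rational(-182, 17), -1)), Mul(-15912, Rational(-1, 27738))) = Add(Mul(10517, Rational(-17, 182)), Rational(884, 1541)) = Add(Rational(-13753, 14), Rational(884, 1541)) = Rational(-21180997, 21574)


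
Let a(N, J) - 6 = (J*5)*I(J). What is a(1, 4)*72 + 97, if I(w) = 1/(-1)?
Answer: -911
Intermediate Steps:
I(w) = -1
a(N, J) = 6 - 5*J (a(N, J) = 6 + (J*5)*(-1) = 6 + (5*J)*(-1) = 6 - 5*J)
a(1, 4)*72 + 97 = (6 - 5*4)*72 + 97 = (6 - 20)*72 + 97 = -14*72 + 97 = -1008 + 97 = -911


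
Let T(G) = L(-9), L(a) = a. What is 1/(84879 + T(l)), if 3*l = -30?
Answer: 1/84870 ≈ 1.1783e-5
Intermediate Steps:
l = -10 (l = (⅓)*(-30) = -10)
T(G) = -9
1/(84879 + T(l)) = 1/(84879 - 9) = 1/84870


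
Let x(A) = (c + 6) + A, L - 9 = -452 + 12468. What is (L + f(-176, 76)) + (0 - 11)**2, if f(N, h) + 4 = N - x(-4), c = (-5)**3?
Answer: 12089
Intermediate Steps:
c = -125
L = 12025 (L = 9 + (-452 + 12468) = 9 + 12016 = 12025)
x(A) = -119 + A (x(A) = (-125 + 6) + A = -119 + A)
f(N, h) = 119 + N (f(N, h) = -4 + (N - (-119 - 4)) = -4 + (N - 1*(-123)) = -4 + (N + 123) = -4 + (123 + N) = 119 + N)
(L + f(-176, 76)) + (0 - 11)**2 = (12025 + (119 - 176)) + (0 - 11)**2 = (12025 - 57) + (-11)**2 = 11968 + 121 = 12089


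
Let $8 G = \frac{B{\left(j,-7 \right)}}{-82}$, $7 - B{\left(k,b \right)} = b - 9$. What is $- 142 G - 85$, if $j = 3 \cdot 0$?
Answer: $- \frac{26247}{328} \approx -80.021$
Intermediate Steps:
$j = 0$
$B{\left(k,b \right)} = 16 - b$ ($B{\left(k,b \right)} = 7 - \left(b - 9\right) = 7 - \left(-9 + b\right) = 16 - b$)
$G = - \frac{23}{656}$ ($G = \frac{\left(16 - -7\right) \frac{1}{-82}}{8} = \frac{\left(16 + 7\right) \left(- \frac{1}{82}\right)}{8} = \frac{23 \left(- \frac{1}{82}\right)}{8} = \frac{1}{8} \left(- \frac{23}{82}\right) = - \frac{23}{656} \approx -0.035061$)
$- 142 G - 85 = \left(-142\right) \left(- \frac{23}{656}\right) - 85 = \frac{1633}{328} - 85 = - \frac{26247}{328}$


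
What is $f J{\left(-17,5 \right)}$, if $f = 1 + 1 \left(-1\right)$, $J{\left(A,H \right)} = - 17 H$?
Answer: $0$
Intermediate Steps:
$f = 0$ ($f = 1 - 1 = 0$)
$f J{\left(-17,5 \right)} = 0 \left(\left(-17\right) 5\right) = 0 \left(-85\right) = 0$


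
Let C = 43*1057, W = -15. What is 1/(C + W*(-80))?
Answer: 1/46651 ≈ 2.1436e-5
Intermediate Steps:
C = 45451
1/(C + W*(-80)) = 1/(45451 - 15*(-80)) = 1/(45451 + 1200) = 1/46651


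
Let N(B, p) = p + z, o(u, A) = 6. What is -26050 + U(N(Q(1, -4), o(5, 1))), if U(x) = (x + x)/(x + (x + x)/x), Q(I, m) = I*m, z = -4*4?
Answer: -52095/2 ≈ -26048.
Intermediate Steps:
z = -16
N(B, p) = -16 + p (N(B, p) = p - 16 = -16 + p)
U(x) = 2*x/(2 + x) (U(x) = (2*x)/(x + (2*x)/x) = (2*x)/(x + 2) = (2*x)/(2 + x) = 2*x/(2 + x))
-26050 + U(N(Q(1, -4), o(5, 1))) = -26050 + 2*(-16 + 6)/(2 + (-16 + 6)) = -26050 + 2*(-10)/(2 - 10) = -26050 + 2*(-10)/(-8) = -26050 + 2*(-10)*(-⅛) = -26050 + 5/2 = -52095/2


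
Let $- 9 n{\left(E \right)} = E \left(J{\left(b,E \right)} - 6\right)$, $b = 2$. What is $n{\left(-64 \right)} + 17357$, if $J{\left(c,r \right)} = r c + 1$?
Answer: $\frac{147701}{9} \approx 16411.0$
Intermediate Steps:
$J{\left(c,r \right)} = 1 + c r$ ($J{\left(c,r \right)} = c r + 1 = 1 + c r$)
$n{\left(E \right)} = - \frac{E \left(-5 + 2 E\right)}{9}$ ($n{\left(E \right)} = - \frac{E \left(\left(1 + 2 E\right) - 6\right)}{9} = - \frac{E \left(-5 + 2 E\right)}{9}$)
$n{\left(-64 \right)} + 17357 = \frac{1}{9} \left(-64\right) \left(5 - -128\right) + 17357 = \frac{1}{9} \left(-64\right) \left(5 + 128\right) + 17357 = \frac{1}{9} \left(-64\right) 133 + 17357 = - \frac{8512}{9} + 17357 = \frac{147701}{9}$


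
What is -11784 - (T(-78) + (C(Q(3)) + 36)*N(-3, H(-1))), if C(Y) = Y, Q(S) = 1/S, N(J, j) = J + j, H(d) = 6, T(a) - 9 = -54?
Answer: -11848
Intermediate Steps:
T(a) = -45 (T(a) = 9 - 54 = -45)
-11784 - (T(-78) + (C(Q(3)) + 36)*N(-3, H(-1))) = -11784 - (-45 + (1/3 + 36)*(-3 + 6)) = -11784 - (-45 + (⅓ + 36)*3) = -11784 - (-45 + (109/3)*3) = -11784 - (-45 + 109) = -11784 - 1*64 = -11784 - 64 = -11848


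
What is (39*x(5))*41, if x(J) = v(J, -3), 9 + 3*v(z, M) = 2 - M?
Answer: -2132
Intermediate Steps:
v(z, M) = -7/3 - M/3 (v(z, M) = -3 + (2 - M)/3 = -3 + (2/3 - M/3) = -7/3 - M/3)
x(J) = -4/3 (x(J) = -7/3 - 1/3*(-3) = -7/3 + 1 = -4/3)
(39*x(5))*41 = (39*(-4/3))*41 = -52*41 = -2132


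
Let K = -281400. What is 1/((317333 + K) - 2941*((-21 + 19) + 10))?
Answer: 1/12405 ≈ 8.0613e-5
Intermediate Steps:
1/((317333 + K) - 2941*((-21 + 19) + 10)) = 1/((317333 - 281400) - 2941*((-21 + 19) + 10)) = 1/(35933 - 2941*(-2 + 10)) = 1/(35933 - 2941*8) = 1/(35933 - 23528) = 1/12405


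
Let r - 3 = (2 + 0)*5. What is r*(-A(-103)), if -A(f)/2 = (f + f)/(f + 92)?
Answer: 5356/11 ≈ 486.91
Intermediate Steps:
A(f) = -4*f/(92 + f) (A(f) = -2*(f + f)/(f + 92) = -2*2*f/(92 + f) = -4*f/(92 + f))
r = 13 (r = 3 + (2 + 0)*5 = 3 + 2*5 = 3 + 10 = 13)
r*(-A(-103)) = 13*(-(-4)*(-103)/(92 - 103)) = 13*(-(-4)*(-103)/(-11)) = 13*(-(-4)*(-103)*(-1)/11) = 13*(-1*(-412/11)) = 13*(412/11) = 5356/11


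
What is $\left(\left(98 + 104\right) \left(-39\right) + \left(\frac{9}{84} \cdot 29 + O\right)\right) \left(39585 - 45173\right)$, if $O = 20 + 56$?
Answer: $\frac{305061493}{7} \approx 4.358 \cdot 10^{7}$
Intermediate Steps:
$O = 76$
$\left(\left(98 + 104\right) \left(-39\right) + \left(\frac{9}{84} \cdot 29 + O\right)\right) \left(39585 - 45173\right) = \left(\left(98 + 104\right) \left(-39\right) + \left(\frac{9}{84} \cdot 29 + 76\right)\right) \left(39585 - 45173\right) = \left(202 \left(-39\right) + \left(9 \cdot \frac{1}{84} \cdot 29 + 76\right)\right) \left(-5588\right) = \left(-7878 + \left(\frac{3}{28} \cdot 29 + 76\right)\right) \left(-5588\right) = \left(-7878 + \left(\frac{87}{28} + 76\right)\right) \left(-5588\right) = \left(-7878 + \frac{2215}{28}\right) \left(-5588\right) = \left(- \frac{218369}{28}\right) \left(-5588\right) = \frac{305061493}{7}$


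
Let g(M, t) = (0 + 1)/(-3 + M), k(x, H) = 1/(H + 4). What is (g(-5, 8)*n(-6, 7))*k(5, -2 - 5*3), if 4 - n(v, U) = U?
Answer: -3/104 ≈ -0.028846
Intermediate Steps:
k(x, H) = 1/(4 + H)
g(M, t) = 1/(-3 + M)
n(v, U) = 4 - U
(g(-5, 8)*n(-6, 7))*k(5, -2 - 5*3) = ((4 - 1*7)/(-3 - 5))/(4 + (-2 - 5*3)) = ((4 - 7)/(-8))/(4 + (-2 - 15)) = (-⅛*(-3))/(4 - 17) = (3/8)/(-13) = (3/8)*(-1/13) = -3/104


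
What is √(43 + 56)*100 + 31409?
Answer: 31409 + 300*√11 ≈ 32404.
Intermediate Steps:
√(43 + 56)*100 + 31409 = √99*100 + 31409 = (3*√11)*100 + 31409 = 300*√11 + 31409 = 31409 + 300*√11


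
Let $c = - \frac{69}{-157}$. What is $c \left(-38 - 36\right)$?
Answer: $- \frac{5106}{157} \approx -32.522$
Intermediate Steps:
$c = \frac{69}{157}$ ($c = \left(-69\right) \left(- \frac{1}{157}\right) = \frac{69}{157} \approx 0.43949$)
$c \left(-38 - 36\right) = \frac{69 \left(-38 - 36\right)}{157} = \frac{69}{157} \left(-74\right) = - \frac{5106}{157}$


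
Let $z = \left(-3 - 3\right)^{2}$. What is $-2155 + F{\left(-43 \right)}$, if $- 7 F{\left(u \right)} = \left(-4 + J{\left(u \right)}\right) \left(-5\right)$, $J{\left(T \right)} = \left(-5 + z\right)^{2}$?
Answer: $- \frac{10300}{7} \approx -1471.4$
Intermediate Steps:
$z = 36$ ($z = \left(-6\right)^{2} = 36$)
$J{\left(T \right)} = 961$ ($J{\left(T \right)} = \left(-5 + 36\right)^{2} = 31^{2} = 961$)
$F{\left(u \right)} = \frac{4785}{7}$ ($F{\left(u \right)} = - \frac{\left(-4 + 961\right) \left(-5\right)}{7} = - \frac{957 \left(-5\right)}{7} = \left(- \frac{1}{7}\right) \left(-4785\right) = \frac{4785}{7}$)
$-2155 + F{\left(-43 \right)} = -2155 + \frac{4785}{7} = - \frac{10300}{7}$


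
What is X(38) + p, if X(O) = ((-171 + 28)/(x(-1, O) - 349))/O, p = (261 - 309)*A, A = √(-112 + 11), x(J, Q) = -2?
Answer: 11/1026 - 48*I*√101 ≈ 0.010721 - 482.39*I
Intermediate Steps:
A = I*√101 (A = √(-101) = I*√101 ≈ 10.05*I)
p = -48*I*√101 (p = (261 - 309)*(I*√101) = -48*I*√101 ≈ -482.39*I)
X(O) = 11/(27*O) (X(O) = ((-171 + 28)/(-2 - 349))/O = (-143/(-351))/O = (-143*(-1/351))/O = 11/(27*O))
X(38) + p = (11/27)/38 - 48*I*√101 = (11/27)*(1/38) - 48*I*√101 = 11/1026 - 48*I*√101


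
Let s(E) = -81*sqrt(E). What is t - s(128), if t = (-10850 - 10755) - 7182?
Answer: -28787 + 648*sqrt(2) ≈ -27871.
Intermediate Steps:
t = -28787 (t = -21605 - 7182 = -28787)
t - s(128) = -28787 - (-81)*sqrt(128) = -28787 - (-81)*8*sqrt(2) = -28787 - (-648)*sqrt(2) = -28787 + 648*sqrt(2)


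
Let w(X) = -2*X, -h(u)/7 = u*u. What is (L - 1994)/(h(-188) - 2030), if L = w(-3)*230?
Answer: 307/124719 ≈ 0.0024615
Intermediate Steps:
h(u) = -7*u² (h(u) = -7*u*u = -7*u²)
L = 1380 (L = -2*(-3)*230 = 6*230 = 1380)
(L - 1994)/(h(-188) - 2030) = (1380 - 1994)/(-7*(-188)² - 2030) = -614/(-7*35344 - 2030) = -614/(-247408 - 2030) = -614/(-249438) = -614*(-1/249438) = 307/124719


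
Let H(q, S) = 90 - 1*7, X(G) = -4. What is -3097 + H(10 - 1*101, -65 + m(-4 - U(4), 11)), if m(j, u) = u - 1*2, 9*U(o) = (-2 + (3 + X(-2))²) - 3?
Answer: -3014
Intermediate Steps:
U(o) = -4/9 (U(o) = ((-2 + (3 - 4)²) - 3)/9 = ((-2 + (-1)²) - 3)/9 = ((-2 + 1) - 3)/9 = (-1 - 3)/9 = (⅑)*(-4) = -4/9)
m(j, u) = -2 + u (m(j, u) = u - 2 = -2 + u)
H(q, S) = 83 (H(q, S) = 90 - 7 = 83)
-3097 + H(10 - 1*101, -65 + m(-4 - U(4), 11)) = -3097 + 83 = -3014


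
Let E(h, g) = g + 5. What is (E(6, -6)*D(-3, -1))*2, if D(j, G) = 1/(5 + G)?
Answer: -½ ≈ -0.50000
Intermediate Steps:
E(h, g) = 5 + g
(E(6, -6)*D(-3, -1))*2 = ((5 - 6)/(5 - 1))*2 = -1/4*2 = -1*¼*2 = -¼*2 = -½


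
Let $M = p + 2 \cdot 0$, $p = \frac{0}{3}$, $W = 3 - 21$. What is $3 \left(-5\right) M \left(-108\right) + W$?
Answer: $-18$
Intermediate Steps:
$W = -18$ ($W = 3 - 21 = -18$)
$p = 0$ ($p = 0 \cdot \frac{1}{3} = 0$)
$M = 0$ ($M = 0 + 2 \cdot 0 = 0 + 0 = 0$)
$3 \left(-5\right) M \left(-108\right) + W = 3 \left(-5\right) 0 \left(-108\right) - 18 = \left(-15\right) 0 \left(-108\right) - 18 = 0 \left(-108\right) - 18 = 0 - 18 = -18$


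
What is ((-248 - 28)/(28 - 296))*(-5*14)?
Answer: -4830/67 ≈ -72.090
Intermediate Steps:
((-248 - 28)/(28 - 296))*(-5*14) = -276/(-268)*(-70) = -276*(-1/268)*(-70) = (69/67)*(-70) = -4830/67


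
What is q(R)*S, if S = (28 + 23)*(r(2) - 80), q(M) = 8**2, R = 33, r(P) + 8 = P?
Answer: -280704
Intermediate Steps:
r(P) = -8 + P
q(M) = 64
S = -4386 (S = (28 + 23)*((-8 + 2) - 80) = 51*(-6 - 80) = 51*(-86) = -4386)
q(R)*S = 64*(-4386) = -280704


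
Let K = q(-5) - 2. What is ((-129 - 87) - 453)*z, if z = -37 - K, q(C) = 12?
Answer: 31443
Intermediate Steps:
K = 10 (K = 12 - 2 = 10)
z = -47 (z = -37 - 1*10 = -37 - 10 = -47)
((-129 - 87) - 453)*z = ((-129 - 87) - 453)*(-47) = (-216 - 453)*(-47) = -669*(-47) = 31443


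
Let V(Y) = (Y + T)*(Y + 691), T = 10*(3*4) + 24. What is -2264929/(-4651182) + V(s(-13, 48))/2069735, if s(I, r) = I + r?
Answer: 5292242529443/9626714176770 ≈ 0.54975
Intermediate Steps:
T = 144 (T = 10*12 + 24 = 120 + 24 = 144)
V(Y) = (144 + Y)*(691 + Y) (V(Y) = (Y + 144)*(Y + 691) = (144 + Y)*(691 + Y))
-2264929/(-4651182) + V(s(-13, 48))/2069735 = -2264929/(-4651182) + (99504 + (-13 + 48)**2 + 835*(-13 + 48))/2069735 = -2264929*(-1/4651182) + (99504 + 35**2 + 835*35)*(1/2069735) = 2264929/4651182 + (99504 + 1225 + 29225)*(1/2069735) = 2264929/4651182 + 129954*(1/2069735) = 2264929/4651182 + 129954/2069735 = 5292242529443/9626714176770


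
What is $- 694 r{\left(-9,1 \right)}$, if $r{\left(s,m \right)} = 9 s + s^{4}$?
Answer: $-4497120$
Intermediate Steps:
$r{\left(s,m \right)} = s^{4} + 9 s$
$- 694 r{\left(-9,1 \right)} = - 694 \left(- 9 \left(9 + \left(-9\right)^{3}\right)\right) = - 694 \left(- 9 \left(9 - 729\right)\right) = - 694 \left(\left(-9\right) \left(-720\right)\right) = \left(-694\right) 6480 = -4497120$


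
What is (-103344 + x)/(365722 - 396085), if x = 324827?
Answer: -221483/30363 ≈ -7.2945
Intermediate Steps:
(-103344 + x)/(365722 - 396085) = (-103344 + 324827)/(365722 - 396085) = 221483/(-30363) = 221483*(-1/30363) = -221483/30363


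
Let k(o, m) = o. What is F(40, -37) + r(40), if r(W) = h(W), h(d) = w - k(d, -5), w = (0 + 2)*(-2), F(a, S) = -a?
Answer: -84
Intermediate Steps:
w = -4 (w = 2*(-2) = -4)
h(d) = -4 - d
r(W) = -4 - W
F(40, -37) + r(40) = -1*40 + (-4 - 1*40) = -40 + (-4 - 40) = -40 - 44 = -84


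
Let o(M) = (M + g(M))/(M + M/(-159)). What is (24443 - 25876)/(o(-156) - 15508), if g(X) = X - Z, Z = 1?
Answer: 11773528/127397139 ≈ 0.092416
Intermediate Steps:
g(X) = -1 + X (g(X) = X - 1*1 = X - 1 = -1 + X)
o(M) = 159*(-1 + 2*M)/(158*M) (o(M) = (M + (-1 + M))/(M + M/(-159)) = (-1 + 2*M)/(M + M*(-1/159)) = (-1 + 2*M)/(M - M/159) = (-1 + 2*M)/((158*M/159)) = (-1 + 2*M)*(159/(158*M)) = 159*(-1 + 2*M)/(158*M))
(24443 - 25876)/(o(-156) - 15508) = (24443 - 25876)/((159/158)*(-1 + 2*(-156))/(-156) - 15508) = -1433/((159/158)*(-1/156)*(-1 - 312) - 15508) = -1433/((159/158)*(-1/156)*(-313) - 15508) = -1433/(16589/8216 - 15508) = -1433/(-127397139/8216) = -1433*(-8216/127397139) = 11773528/127397139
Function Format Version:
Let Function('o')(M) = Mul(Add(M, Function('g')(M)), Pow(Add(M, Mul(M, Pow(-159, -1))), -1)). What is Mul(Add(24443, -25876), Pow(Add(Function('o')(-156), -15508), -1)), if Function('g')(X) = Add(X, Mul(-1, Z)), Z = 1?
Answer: Rational(11773528, 127397139) ≈ 0.092416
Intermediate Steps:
Function('g')(X) = Add(-1, X) (Function('g')(X) = Add(X, Mul(-1, 1)) = Add(X, -1) = Add(-1, X))
Function('o')(M) = Mul(Rational(159, 158), Pow(M, -1), Add(-1, Mul(2, M))) (Function('o')(M) = Mul(Add(M, Add(-1, M)), Pow(Add(M, Mul(M, Pow(-159, -1))), -1)) = Mul(Add(-1, Mul(2, M)), Pow(Add(M, Mul(M, Rational(-1, 159))), -1)) = Mul(Add(-1, Mul(2, M)), Pow(Add(M, Mul(Rational(-1, 159), M)), -1)) = Mul(Add(-1, Mul(2, M)), Pow(Mul(Rational(158, 159), M), -1)) = Mul(Add(-1, Mul(2, M)), Mul(Rational(159, 158), Pow(M, -1))) = Mul(Rational(159, 158), Pow(M, -1), Add(-1, Mul(2, M))))
Mul(Add(24443, -25876), Pow(Add(Function('o')(-156), -15508), -1)) = Mul(Add(24443, -25876), Pow(Add(Mul(Rational(159, 158), Pow(-156, -1), Add(-1, Mul(2, -156))), -15508), -1)) = Mul(-1433, Pow(Add(Mul(Rational(159, 158), Rational(-1, 156), Add(-1, -312)), -15508), -1)) = Mul(-1433, Pow(Add(Mul(Rational(159, 158), Rational(-1, 156), -313), -15508), -1)) = Mul(-1433, Pow(Add(Rational(16589, 8216), -15508), -1)) = Mul(-1433, Pow(Rational(-127397139, 8216), -1)) = Mul(-1433, Rational(-8216, 127397139)) = Rational(11773528, 127397139)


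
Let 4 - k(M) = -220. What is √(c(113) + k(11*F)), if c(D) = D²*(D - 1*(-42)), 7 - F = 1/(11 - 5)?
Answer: √1979419 ≈ 1406.9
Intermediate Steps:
F = 41/6 (F = 7 - 1/(11 - 5) = 7 - 1/6 = 7 - 1*⅙ = 7 - ⅙ = 41/6 ≈ 6.8333)
c(D) = D²*(42 + D) (c(D) = D²*(D + 42) = D²*(42 + D))
k(M) = 224 (k(M) = 4 - 1*(-220) = 4 + 220 = 224)
√(c(113) + k(11*F)) = √(113²*(42 + 113) + 224) = √(12769*155 + 224) = √(1979195 + 224) = √1979419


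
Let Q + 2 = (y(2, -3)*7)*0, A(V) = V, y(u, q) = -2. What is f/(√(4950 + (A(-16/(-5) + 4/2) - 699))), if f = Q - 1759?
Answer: -1761*√106405/21281 ≈ -26.993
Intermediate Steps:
Q = -2 (Q = -2 - 2*7*0 = -2 - 14*0 = -2 + 0 = -2)
f = -1761 (f = -2 - 1759 = -1761)
f/(√(4950 + (A(-16/(-5) + 4/2) - 699))) = -1761/√(4950 + ((-16/(-5) + 4/2) - 699)) = -1761/√(4950 + ((-16*(-⅕) + 4*(½)) - 699)) = -1761/√(4950 + ((16/5 + 2) - 699)) = -1761/√(4950 + (26/5 - 699)) = -1761/√(4950 - 3469/5) = -1761*√106405/21281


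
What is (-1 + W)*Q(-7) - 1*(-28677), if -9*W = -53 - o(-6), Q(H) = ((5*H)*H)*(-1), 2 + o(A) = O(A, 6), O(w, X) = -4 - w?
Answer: 247313/9 ≈ 27479.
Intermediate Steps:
o(A) = -6 - A (o(A) = -2 + (-4 - A) = -6 - A)
Q(H) = -5*H² (Q(H) = (5*H²)*(-1) = -5*H²)
W = 53/9 (W = -(-53 - (-6 - 1*(-6)))/9 = -(-53 - (-6 + 6))/9 = -(-53 - 1*0)/9 = -(-53 + 0)/9 = -⅑*(-53) = 53/9 ≈ 5.8889)
(-1 + W)*Q(-7) - 1*(-28677) = (-1 + 53/9)*(-5*(-7)²) - 1*(-28677) = 44*(-5*49)/9 + 28677 = (44/9)*(-245) + 28677 = -10780/9 + 28677 = 247313/9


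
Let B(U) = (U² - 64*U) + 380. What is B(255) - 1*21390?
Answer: 27695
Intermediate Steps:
B(U) = 380 + U² - 64*U
B(255) - 1*21390 = (380 + 255² - 64*255) - 1*21390 = (380 + 65025 - 16320) - 21390 = 49085 - 21390 = 27695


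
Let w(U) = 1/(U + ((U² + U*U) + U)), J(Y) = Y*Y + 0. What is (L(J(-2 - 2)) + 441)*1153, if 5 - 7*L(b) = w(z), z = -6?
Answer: 213903407/420 ≈ 5.0929e+5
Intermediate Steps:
J(Y) = Y² (J(Y) = Y² + 0 = Y²)
w(U) = 1/(2*U + 2*U²) (w(U) = 1/(U + ((U² + U²) + U)) = 1/(U + (2*U² + U)) = 1/(U + (U + 2*U²)) = 1/(2*U + 2*U²))
L(b) = 299/420 (L(b) = 5/7 - 1/(14*(-6)*(1 - 6)) = 5/7 - (-1)/(14*6*(-5)) = 5/7 - (-1)*(-1)/(14*6*5) = 5/7 - ⅐*1/60 = 5/7 - 1/420 = 299/420)
(L(J(-2 - 2)) + 441)*1153 = (299/420 + 441)*1153 = (185519/420)*1153 = 213903407/420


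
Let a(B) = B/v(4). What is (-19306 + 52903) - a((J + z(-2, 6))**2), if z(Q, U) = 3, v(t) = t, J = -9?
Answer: 33588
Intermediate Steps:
a(B) = B/4
(-19306 + 52903) - a((J + z(-2, 6))**2) = (-19306 + 52903) - (-9 + 3)**2/4 = 33597 - (-6)**2/4 = 33597 - 36/4 = 33597 - 1*9 = 33597 - 9 = 33588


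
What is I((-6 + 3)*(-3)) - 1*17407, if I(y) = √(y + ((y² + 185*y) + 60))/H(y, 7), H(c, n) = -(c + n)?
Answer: -17407 - 11*√15/16 ≈ -17410.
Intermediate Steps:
H(c, n) = -c - n
I(y) = √(60 + y² + 186*y)/(-7 - y) (I(y) = √(y + ((y² + 185*y) + 60))/(-y - 1*7) = √(y + (60 + y² + 185*y))/(-y - 7) = √(60 + y² + 186*y)/(-7 - y))
I((-6 + 3)*(-3)) - 1*17407 = -√(60 + ((-6 + 3)*(-3))² + 186*((-6 + 3)*(-3)))/(7 + (-6 + 3)*(-3)) - 1*17407 = -√(60 + (-3*(-3))² + 186*(-3*(-3)))/(7 - 3*(-3)) - 17407 = -√(60 + 9² + 186*9)/(7 + 9) - 17407 = -1*√(60 + 81 + 1674)/16 - 17407 = -1*1/16*√1815 - 17407 = -1*1/16*11*√15 - 17407 = -11*√15/16 - 17407 = -17407 - 11*√15/16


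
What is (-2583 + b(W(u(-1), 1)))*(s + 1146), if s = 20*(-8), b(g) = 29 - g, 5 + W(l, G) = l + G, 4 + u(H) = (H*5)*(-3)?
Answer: -2525146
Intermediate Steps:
u(H) = -4 - 15*H (u(H) = -4 + (H*5)*(-3) = -4 + (5*H)*(-3) = -4 - 15*H)
W(l, G) = -5 + G + l (W(l, G) = -5 + (l + G) = -5 + (G + l) = -5 + G + l)
s = -160
(-2583 + b(W(u(-1), 1)))*(s + 1146) = (-2583 + (29 - (-5 + 1 + (-4 - 15*(-1)))))*(-160 + 1146) = (-2583 + (29 - (-5 + 1 + (-4 + 15))))*986 = (-2583 + (29 - (-5 + 1 + 11)))*986 = (-2583 + (29 - 1*7))*986 = (-2583 + (29 - 7))*986 = (-2583 + 22)*986 = -2561*986 = -2525146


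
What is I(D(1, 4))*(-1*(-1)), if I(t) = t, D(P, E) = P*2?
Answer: 2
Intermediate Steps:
D(P, E) = 2*P
I(D(1, 4))*(-1*(-1)) = (2*1)*(-1*(-1)) = 2*1 = 2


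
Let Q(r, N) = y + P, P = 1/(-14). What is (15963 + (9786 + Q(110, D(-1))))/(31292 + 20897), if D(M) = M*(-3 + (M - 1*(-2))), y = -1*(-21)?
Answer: 360779/730646 ≈ 0.49378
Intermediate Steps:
P = -1/14 ≈ -0.071429
y = 21
D(M) = M*(-1 + M) (D(M) = M*(-3 + (M + 2)) = M*(-3 + (2 + M)) = M*(-1 + M))
Q(r, N) = 293/14 (Q(r, N) = 21 - 1/14 = 293/14)
(15963 + (9786 + Q(110, D(-1))))/(31292 + 20897) = (15963 + (9786 + 293/14))/(31292 + 20897) = (15963 + 137297/14)/52189 = (360779/14)*(1/52189) = 360779/730646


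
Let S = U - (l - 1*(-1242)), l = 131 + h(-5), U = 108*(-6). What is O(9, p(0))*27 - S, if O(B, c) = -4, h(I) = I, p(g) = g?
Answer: 1908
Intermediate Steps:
U = -648
l = 126 (l = 131 - 5 = 126)
S = -2016 (S = -648 - (126 - 1*(-1242)) = -648 - (126 + 1242) = -648 - 1*1368 = -648 - 1368 = -2016)
O(9, p(0))*27 - S = -4*27 - 1*(-2016) = -108 + 2016 = 1908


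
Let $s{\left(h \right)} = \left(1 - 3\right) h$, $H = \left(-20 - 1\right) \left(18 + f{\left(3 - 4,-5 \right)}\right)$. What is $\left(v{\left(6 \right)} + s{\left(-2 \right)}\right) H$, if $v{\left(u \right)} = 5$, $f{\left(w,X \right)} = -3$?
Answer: $-2835$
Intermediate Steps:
$H = -315$ ($H = \left(-20 - 1\right) \left(18 - 3\right) = \left(-21\right) 15 = -315$)
$s{\left(h \right)} = - 2 h$
$\left(v{\left(6 \right)} + s{\left(-2 \right)}\right) H = \left(5 - -4\right) \left(-315\right) = \left(5 + 4\right) \left(-315\right) = 9 \left(-315\right) = -2835$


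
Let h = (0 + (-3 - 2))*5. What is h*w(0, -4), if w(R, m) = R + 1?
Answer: -25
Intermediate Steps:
h = -25 (h = (0 - 5)*5 = -5*5 = -25)
w(R, m) = 1 + R
h*w(0, -4) = -25*(1 + 0) = -25*1 = -25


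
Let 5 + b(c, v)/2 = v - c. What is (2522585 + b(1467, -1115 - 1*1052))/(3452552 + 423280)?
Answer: 2515307/3875832 ≈ 0.64897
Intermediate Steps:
b(c, v) = -10 - 2*c + 2*v (b(c, v) = -10 + 2*(v - c) = -10 + (-2*c + 2*v) = -10 - 2*c + 2*v)
(2522585 + b(1467, -1115 - 1*1052))/(3452552 + 423280) = (2522585 + (-10 - 2*1467 + 2*(-1115 - 1*1052)))/(3452552 + 423280) = (2522585 + (-10 - 2934 + 2*(-1115 - 1052)))/3875832 = (2522585 + (-10 - 2934 + 2*(-2167)))*(1/3875832) = (2522585 + (-10 - 2934 - 4334))*(1/3875832) = (2522585 - 7278)*(1/3875832) = 2515307*(1/3875832) = 2515307/3875832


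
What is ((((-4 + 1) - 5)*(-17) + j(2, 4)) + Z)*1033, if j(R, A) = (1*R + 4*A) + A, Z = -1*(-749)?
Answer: 936931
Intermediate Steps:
Z = 749
j(R, A) = R + 5*A (j(R, A) = (R + 4*A) + A = R + 5*A)
((((-4 + 1) - 5)*(-17) + j(2, 4)) + Z)*1033 = ((((-4 + 1) - 5)*(-17) + (2 + 5*4)) + 749)*1033 = (((-3 - 5)*(-17) + (2 + 20)) + 749)*1033 = ((-8*(-17) + 22) + 749)*1033 = ((136 + 22) + 749)*1033 = (158 + 749)*1033 = 907*1033 = 936931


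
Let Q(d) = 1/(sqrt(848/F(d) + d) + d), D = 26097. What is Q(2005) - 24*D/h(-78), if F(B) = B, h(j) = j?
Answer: 840963272618101/104729680276 - sqrt(8061850365)/8056129252 ≈ 8029.8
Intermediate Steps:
Q(d) = 1/(d + sqrt(d + 848/d)) (Q(d) = 1/(sqrt(848/d + d) + d) = 1/(sqrt(d + 848/d) + d) = 1/(d + sqrt(d + 848/d)))
Q(2005) - 24*D/h(-78) = 1/(2005 + sqrt(2005 + 848/2005)) - 24*26097/(-78) = 1/(2005 + sqrt(2005 + 848*(1/2005))) - 24*26097*(-1/78) = 1/(2005 + sqrt(2005 + 848/2005)) - 24*(-8699)/26 = 1/(2005 + sqrt(4020873/2005)) - 1*(-104388/13) = 1/(2005 + sqrt(8061850365)/2005) + 104388/13 = 104388/13 + 1/(2005 + sqrt(8061850365)/2005)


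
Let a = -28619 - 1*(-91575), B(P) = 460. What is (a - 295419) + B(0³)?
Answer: -232003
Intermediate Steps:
a = 62956 (a = -28619 + 91575 = 62956)
(a - 295419) + B(0³) = (62956 - 295419) + 460 = -232463 + 460 = -232003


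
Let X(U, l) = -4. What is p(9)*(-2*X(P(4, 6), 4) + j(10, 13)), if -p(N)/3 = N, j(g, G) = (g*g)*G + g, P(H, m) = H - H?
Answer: -35586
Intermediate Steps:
P(H, m) = 0
j(g, G) = g + G*g**2 (j(g, G) = g**2*G + g = G*g**2 + g = g + G*g**2)
p(N) = -3*N
p(9)*(-2*X(P(4, 6), 4) + j(10, 13)) = (-3*9)*(-2*(-4) + 10*(1 + 13*10)) = -27*(8 + 10*(1 + 130)) = -27*(8 + 10*131) = -27*(8 + 1310) = -27*1318 = -35586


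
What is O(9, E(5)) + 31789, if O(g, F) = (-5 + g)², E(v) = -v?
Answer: 31805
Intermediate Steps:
O(9, E(5)) + 31789 = (-5 + 9)² + 31789 = 4² + 31789 = 16 + 31789 = 31805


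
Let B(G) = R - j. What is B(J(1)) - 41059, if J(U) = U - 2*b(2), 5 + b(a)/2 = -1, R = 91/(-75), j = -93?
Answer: -3072541/75 ≈ -40967.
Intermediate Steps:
R = -91/75 (R = 91*(-1/75) = -91/75 ≈ -1.2133)
b(a) = -12 (b(a) = -10 + 2*(-1) = -10 - 2 = -12)
J(U) = 24 + U (J(U) = U - 2*(-12) = U + 24 = 24 + U)
B(G) = 6884/75 (B(G) = -91/75 - 1*(-93) = -91/75 + 93 = 6884/75)
B(J(1)) - 41059 = 6884/75 - 41059 = -3072541/75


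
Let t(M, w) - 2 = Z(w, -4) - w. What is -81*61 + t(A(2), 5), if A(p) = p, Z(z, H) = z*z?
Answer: -4919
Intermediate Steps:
Z(z, H) = z**2
t(M, w) = 2 + w**2 - w (t(M, w) = 2 + (w**2 - w) = 2 + w**2 - w)
-81*61 + t(A(2), 5) = -81*61 + (2 + 5**2 - 1*5) = -4941 + (2 + 25 - 5) = -4941 + 22 = -4919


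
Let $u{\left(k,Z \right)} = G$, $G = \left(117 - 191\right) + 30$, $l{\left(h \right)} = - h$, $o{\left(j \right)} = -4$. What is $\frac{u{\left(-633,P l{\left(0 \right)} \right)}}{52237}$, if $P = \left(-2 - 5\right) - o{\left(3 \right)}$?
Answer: $- \frac{44}{52237} \approx -0.00084232$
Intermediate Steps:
$G = -44$ ($G = -74 + 30 = -44$)
$P = -3$ ($P = \left(-2 - 5\right) - -4 = -7 + 4 = -3$)
$u{\left(k,Z \right)} = -44$
$\frac{u{\left(-633,P l{\left(0 \right)} \right)}}{52237} = - \frac{44}{52237}$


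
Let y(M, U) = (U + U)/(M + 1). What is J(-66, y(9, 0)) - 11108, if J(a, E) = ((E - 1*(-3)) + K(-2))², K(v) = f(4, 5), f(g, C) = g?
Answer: -11059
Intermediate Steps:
K(v) = 4
y(M, U) = 2*U/(1 + M) (y(M, U) = (2*U)/(1 + M) = 2*U/(1 + M))
J(a, E) = (7 + E)² (J(a, E) = ((E - 1*(-3)) + 4)² = ((E + 3) + 4)² = ((3 + E) + 4)² = (7 + E)²)
J(-66, y(9, 0)) - 11108 = (7 + 2*0/(1 + 9))² - 11108 = (7 + 2*0/10)² - 11108 = (7 + 2*0*(⅒))² - 11108 = (7 + 0)² - 11108 = 7² - 11108 = 49 - 11108 = -11059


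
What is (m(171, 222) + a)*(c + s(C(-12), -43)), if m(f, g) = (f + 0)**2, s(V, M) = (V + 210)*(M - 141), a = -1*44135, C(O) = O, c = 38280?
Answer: -27524112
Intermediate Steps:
a = -44135
s(V, M) = (-141 + M)*(210 + V) (s(V, M) = (210 + V)*(-141 + M) = (-141 + M)*(210 + V))
m(f, g) = f**2
(m(171, 222) + a)*(c + s(C(-12), -43)) = (171**2 - 44135)*(38280 + (-29610 - 141*(-12) + 210*(-43) - 43*(-12))) = (29241 - 44135)*(38280 + (-29610 + 1692 - 9030 + 516)) = -14894*(38280 - 36432) = -14894*1848 = -27524112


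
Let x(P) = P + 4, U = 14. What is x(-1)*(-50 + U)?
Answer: -108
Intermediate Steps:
x(P) = 4 + P
x(-1)*(-50 + U) = (4 - 1)*(-50 + 14) = 3*(-36) = -108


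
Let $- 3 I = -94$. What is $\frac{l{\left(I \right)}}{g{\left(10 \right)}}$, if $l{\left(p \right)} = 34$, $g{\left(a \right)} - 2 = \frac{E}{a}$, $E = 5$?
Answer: $\frac{68}{5} \approx 13.6$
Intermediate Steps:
$I = \frac{94}{3}$ ($I = \left(- \frac{1}{3}\right) \left(-94\right) = \frac{94}{3} \approx 31.333$)
$g{\left(a \right)} = 2 + \frac{5}{a}$
$\frac{l{\left(I \right)}}{g{\left(10 \right)}} = \frac{1}{2 + \frac{5}{10}} \cdot 34 = \frac{1}{2 + 5 \cdot \frac{1}{10}} \cdot 34 = \frac{1}{2 + \frac{1}{2}} \cdot 34 = \frac{1}{\frac{5}{2}} \cdot 34 = \frac{2}{5} \cdot 34 = \frac{68}{5}$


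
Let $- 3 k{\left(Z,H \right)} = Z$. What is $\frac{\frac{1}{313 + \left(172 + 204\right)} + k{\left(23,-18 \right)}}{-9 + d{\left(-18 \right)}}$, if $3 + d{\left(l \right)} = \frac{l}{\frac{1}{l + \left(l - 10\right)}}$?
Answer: $- \frac{233}{24804} \approx -0.0093936$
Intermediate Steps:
$k{\left(Z,H \right)} = - \frac{Z}{3}$
$d{\left(l \right)} = -3 + l \left(-10 + 2 l\right)$ ($d{\left(l \right)} = -3 + \frac{l}{\frac{1}{l + \left(l - 10\right)}} = -3 + \frac{l}{\frac{1}{l + \left(-10 + l\right)}} = -3 + \frac{l}{\frac{1}{-10 + 2 l}} = -3 + l \left(-10 + 2 l\right)$)
$\frac{\frac{1}{313 + \left(172 + 204\right)} + k{\left(23,-18 \right)}}{-9 + d{\left(-18 \right)}} = \frac{\frac{1}{313 + \left(172 + 204\right)} - \frac{23}{3}}{-9 - \left(-177 - 648\right)} = \frac{\frac{1}{313 + 376} - \frac{23}{3}}{-9 + \left(-3 + 180 + 2 \cdot 324\right)} = \frac{\frac{1}{689} - \frac{23}{3}}{-9 + \left(-3 + 180 + 648\right)} = \frac{\frac{1}{689} - \frac{23}{3}}{-9 + 825} = - \frac{15844}{2067 \cdot 816} = \left(- \frac{15844}{2067}\right) \frac{1}{816} = - \frac{233}{24804}$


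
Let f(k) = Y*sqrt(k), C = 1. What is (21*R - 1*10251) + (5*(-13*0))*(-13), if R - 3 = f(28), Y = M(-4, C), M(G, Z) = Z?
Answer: -10188 + 42*sqrt(7) ≈ -10077.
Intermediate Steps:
Y = 1
f(k) = sqrt(k) (f(k) = 1*sqrt(k) = sqrt(k))
R = 3 + 2*sqrt(7) (R = 3 + sqrt(28) = 3 + 2*sqrt(7) ≈ 8.2915)
(21*R - 1*10251) + (5*(-13*0))*(-13) = (21*(3 + 2*sqrt(7)) - 1*10251) + (5*(-13*0))*(-13) = ((63 + 42*sqrt(7)) - 10251) + (5*0)*(-13) = (-10188 + 42*sqrt(7)) + 0*(-13) = (-10188 + 42*sqrt(7)) + 0 = -10188 + 42*sqrt(7)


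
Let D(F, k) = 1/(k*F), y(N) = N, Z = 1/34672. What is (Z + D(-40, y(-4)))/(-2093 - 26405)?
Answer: -2177/9880826560 ≈ -2.2033e-7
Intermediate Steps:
Z = 1/34672 ≈ 2.8842e-5
D(F, k) = 1/(F*k)
(Z + D(-40, y(-4)))/(-2093 - 26405) = (1/34672 + 1/(-40*(-4)))/(-2093 - 26405) = (1/34672 - 1/40*(-1/4))/(-28498) = (1/34672 + 1/160)*(-1/28498) = (2177/346720)*(-1/28498) = -2177/9880826560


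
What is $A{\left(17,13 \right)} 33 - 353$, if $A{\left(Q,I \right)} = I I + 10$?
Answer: $5554$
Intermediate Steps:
$A{\left(Q,I \right)} = 10 + I^{2}$ ($A{\left(Q,I \right)} = I^{2} + 10 = 10 + I^{2}$)
$A{\left(17,13 \right)} 33 - 353 = \left(10 + 13^{2}\right) 33 - 353 = \left(10 + 169\right) 33 - 353 = 179 \cdot 33 - 353 = 5907 - 353 = 5554$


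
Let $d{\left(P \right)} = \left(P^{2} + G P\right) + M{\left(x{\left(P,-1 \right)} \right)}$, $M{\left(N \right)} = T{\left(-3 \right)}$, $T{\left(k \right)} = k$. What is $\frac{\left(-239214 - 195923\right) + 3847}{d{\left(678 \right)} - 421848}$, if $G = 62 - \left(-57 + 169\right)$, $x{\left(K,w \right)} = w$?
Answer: $- \frac{431290}{3933} \approx -109.66$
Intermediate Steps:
$M{\left(N \right)} = -3$
$G = -50$ ($G = 62 - 112 = -50$)
$d{\left(P \right)} = -3 + P^{2} - 50 P$ ($d{\left(P \right)} = \left(P^{2} - 50 P\right) - 3 = -3 + P^{2} - 50 P$)
$\frac{\left(-239214 - 195923\right) + 3847}{d{\left(678 \right)} - 421848} = \frac{\left(-239214 - 195923\right) + 3847}{\left(-3 + 678^{2} - 33900\right) - 421848} = \frac{\left(-239214 - 195923\right) + 3847}{\left(-3 + 459684 - 33900\right) - 421848} = \frac{-435137 + 3847}{425781 - 421848} = - \frac{431290}{3933}$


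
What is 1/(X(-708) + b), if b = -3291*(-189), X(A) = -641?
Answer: 1/621358 ≈ 1.6094e-6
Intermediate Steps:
b = 621999
1/(X(-708) + b) = 1/(-641 + 621999) = 1/621358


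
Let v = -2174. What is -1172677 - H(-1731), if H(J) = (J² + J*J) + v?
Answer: -7163225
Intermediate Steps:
H(J) = -2174 + 2*J² (H(J) = (J² + J*J) - 2174 = (J² + J²) - 2174 = 2*J² - 2174 = -2174 + 2*J²)
-1172677 - H(-1731) = -1172677 - (-2174 + 2*(-1731)²) = -1172677 - (-2174 + 2*2996361) = -1172677 - (-2174 + 5992722) = -1172677 - 1*5990548 = -1172677 - 5990548 = -7163225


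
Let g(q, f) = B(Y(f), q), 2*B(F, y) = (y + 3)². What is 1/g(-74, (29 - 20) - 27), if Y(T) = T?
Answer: 2/5041 ≈ 0.00039675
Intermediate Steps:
B(F, y) = (3 + y)²/2 (B(F, y) = (y + 3)²/2 = (3 + y)²/2)
g(q, f) = (3 + q)²/2
1/g(-74, (29 - 20) - 27) = 1/((3 - 74)²/2) = 1/((½)*(-71)²) = 1/((½)*5041) = 1/(5041/2) = 2/5041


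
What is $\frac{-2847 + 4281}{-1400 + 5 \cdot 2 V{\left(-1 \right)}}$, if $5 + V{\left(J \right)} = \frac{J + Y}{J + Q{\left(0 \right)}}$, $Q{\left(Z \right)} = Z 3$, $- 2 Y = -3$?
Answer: $- \frac{478}{485} \approx -0.98557$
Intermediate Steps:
$Y = \frac{3}{2}$ ($Y = \left(- \frac{1}{2}\right) \left(-3\right) = \frac{3}{2} \approx 1.5$)
$Q{\left(Z \right)} = 3 Z$
$V{\left(J \right)} = -5 + \frac{\frac{3}{2} + J}{J}$ ($V{\left(J \right)} = -5 + \frac{J + \frac{3}{2}}{J + 3 \cdot 0} = -5 + \frac{\frac{3}{2} + J}{J + 0} = -5 + \frac{\frac{3}{2} + J}{J}$)
$\frac{-2847 + 4281}{-1400 + 5 \cdot 2 V{\left(-1 \right)}} = \frac{-2847 + 4281}{-1400 + 5 \cdot 2 \left(-4 + \frac{3}{2 \left(-1\right)}\right)} = \frac{1434}{-1400 + 10 \left(-4 + \frac{3}{2} \left(-1\right)\right)} = \frac{1434}{-1400 + 10 \left(-4 - \frac{3}{2}\right)} = \frac{1434}{-1400 + 10 \left(- \frac{11}{2}\right)} = \frac{1434}{-1400 - 55} = \frac{1434}{-1455} = 1434 \left(- \frac{1}{1455}\right) = - \frac{478}{485}$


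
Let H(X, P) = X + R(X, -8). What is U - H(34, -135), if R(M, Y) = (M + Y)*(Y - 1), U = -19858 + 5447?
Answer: -14211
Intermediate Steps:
U = -14411
R(M, Y) = (-1 + Y)*(M + Y) (R(M, Y) = (M + Y)*(-1 + Y) = (-1 + Y)*(M + Y))
H(X, P) = 72 - 8*X (H(X, P) = X + ((-8)² - X - 1*(-8) + X*(-8)) = X + (64 - X + 8 - 8*X) = X + (72 - 9*X) = 72 - 8*X)
U - H(34, -135) = -14411 - (72 - 8*34) = -14411 - (72 - 272) = -14411 - 1*(-200) = -14411 + 200 = -14211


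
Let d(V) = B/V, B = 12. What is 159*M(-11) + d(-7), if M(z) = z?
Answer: -12255/7 ≈ -1750.7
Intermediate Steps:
d(V) = 12/V
159*M(-11) + d(-7) = 159*(-11) + 12/(-7) = -1749 + 12*(-1/7) = -1749 - 12/7 = -12255/7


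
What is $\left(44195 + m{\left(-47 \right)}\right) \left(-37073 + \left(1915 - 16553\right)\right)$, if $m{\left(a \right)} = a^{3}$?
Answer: $3083423508$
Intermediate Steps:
$\left(44195 + m{\left(-47 \right)}\right) \left(-37073 + \left(1915 - 16553\right)\right) = \left(44195 + \left(-47\right)^{3}\right) \left(-37073 + \left(1915 - 16553\right)\right) = \left(44195 - 103823\right) \left(-37073 - 14638\right) = \left(-59628\right) \left(-51711\right) = 3083423508$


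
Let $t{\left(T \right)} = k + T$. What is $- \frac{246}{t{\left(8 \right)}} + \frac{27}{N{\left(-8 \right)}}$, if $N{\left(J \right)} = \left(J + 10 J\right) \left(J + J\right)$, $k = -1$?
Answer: $- \frac{346179}{9856} \approx -35.124$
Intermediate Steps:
$N{\left(J \right)} = 22 J^{2}$ ($N{\left(J \right)} = 11 J 2 J = 22 J^{2}$)
$t{\left(T \right)} = -1 + T$
$- \frac{246}{t{\left(8 \right)}} + \frac{27}{N{\left(-8 \right)}} = - \frac{246}{-1 + 8} + \frac{27}{22 \left(-8\right)^{2}} = - \frac{246}{7} + \frac{27}{22 \cdot 64} = \left(-246\right) \frac{1}{7} + \frac{27}{1408} = - \frac{246}{7} + 27 \cdot \frac{1}{1408} = - \frac{246}{7} + \frac{27}{1408} = - \frac{346179}{9856}$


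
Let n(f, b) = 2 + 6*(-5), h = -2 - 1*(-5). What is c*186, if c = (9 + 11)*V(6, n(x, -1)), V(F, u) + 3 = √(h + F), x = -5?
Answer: 0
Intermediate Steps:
h = 3 (h = -2 + 5 = 3)
n(f, b) = -28 (n(f, b) = 2 - 30 = -28)
V(F, u) = -3 + √(3 + F)
c = 0 (c = (9 + 11)*(-3 + √(3 + 6)) = 20*(-3 + √9) = 20*(-3 + 3) = 20*0 = 0)
c*186 = 0*186 = 0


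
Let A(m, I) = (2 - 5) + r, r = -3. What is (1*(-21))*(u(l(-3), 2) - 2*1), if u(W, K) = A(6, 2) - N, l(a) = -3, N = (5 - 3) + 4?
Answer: 294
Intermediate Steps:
N = 6 (N = 2 + 4 = 6)
A(m, I) = -6 (A(m, I) = (2 - 5) - 3 = -3 - 3 = -6)
u(W, K) = -12 (u(W, K) = -6 - 1*6 = -6 - 6 = -12)
(1*(-21))*(u(l(-3), 2) - 2*1) = (1*(-21))*(-12 - 2*1) = -21*(-12 - 2) = -21*(-14) = 294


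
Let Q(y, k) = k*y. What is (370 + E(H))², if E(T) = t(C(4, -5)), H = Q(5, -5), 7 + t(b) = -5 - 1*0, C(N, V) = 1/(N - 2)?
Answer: 128164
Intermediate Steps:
C(N, V) = 1/(-2 + N)
t(b) = -12 (t(b) = -7 + (-5 - 1*0) = -7 + (-5 + 0) = -7 - 5 = -12)
H = -25 (H = -5*5 = -25)
E(T) = -12
(370 + E(H))² = (370 - 12)² = 358² = 128164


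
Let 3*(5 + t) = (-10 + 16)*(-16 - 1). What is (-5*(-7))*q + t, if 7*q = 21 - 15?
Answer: -9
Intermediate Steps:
t = -39 (t = -5 + ((-10 + 16)*(-16 - 1))/3 = -5 + (6*(-17))/3 = -5 + (1/3)*(-102) = -5 - 34 = -39)
q = 6/7 (q = (21 - 15)/7 = (1/7)*6 = 6/7 ≈ 0.85714)
(-5*(-7))*q + t = -5*(-7)*(6/7) - 39 = 35*(6/7) - 39 = 30 - 39 = -9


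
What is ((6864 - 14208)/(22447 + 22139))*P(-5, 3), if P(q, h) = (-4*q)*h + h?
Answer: -25704/2477 ≈ -10.377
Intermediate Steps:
P(q, h) = h - 4*h*q (P(q, h) = -4*h*q + h = h - 4*h*q)
((6864 - 14208)/(22447 + 22139))*P(-5, 3) = ((6864 - 14208)/(22447 + 22139))*(3*(1 - 4*(-5))) = (-7344/44586)*(3*(1 + 20)) = (-7344*1/44586)*(3*21) = -408/2477*63 = -25704/2477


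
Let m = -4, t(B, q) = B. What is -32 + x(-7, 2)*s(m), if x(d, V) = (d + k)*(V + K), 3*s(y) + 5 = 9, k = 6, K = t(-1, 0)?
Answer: -100/3 ≈ -33.333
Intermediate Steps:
K = -1
s(y) = 4/3 (s(y) = -5/3 + (1/3)*9 = -5/3 + 3 = 4/3)
x(d, V) = (-1 + V)*(6 + d) (x(d, V) = (d + 6)*(V - 1) = (6 + d)*(-1 + V) = (-1 + V)*(6 + d))
-32 + x(-7, 2)*s(m) = -32 + (-6 - 1*(-7) + 6*2 + 2*(-7))*(4/3) = -32 + (-6 + 7 + 12 - 14)*(4/3) = -32 - 1*4/3 = -32 - 4/3 = -100/3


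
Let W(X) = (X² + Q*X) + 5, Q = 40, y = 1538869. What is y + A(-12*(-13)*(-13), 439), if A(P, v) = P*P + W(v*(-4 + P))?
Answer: 795719604042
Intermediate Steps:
W(X) = 5 + X² + 40*X (W(X) = (X² + 40*X) + 5 = 5 + X² + 40*X)
A(P, v) = 5 + P² + v²*(-4 + P)² + 40*v*(-4 + P) (A(P, v) = P*P + (5 + (v*(-4 + P))² + 40*(v*(-4 + P))) = P² + (5 + v²*(-4 + P)² + 40*v*(-4 + P)) = 5 + P² + v²*(-4 + P)² + 40*v*(-4 + P))
y + A(-12*(-13)*(-13), 439) = 1538869 + (5 + (-12*(-13)*(-13))² + 439²*(-4 - 12*(-13)*(-13))² + 40*439*(-4 - 12*(-13)*(-13))) = 1538869 + (5 + (156*(-13))² + 192721*(-4 + 156*(-13))² + 40*439*(-4 + 156*(-13))) = 1538869 + (5 + (-2028)² + 192721*(-4 - 2028)² + 40*439*(-4 - 2028)) = 1538869 + (5 + 4112784 + 192721*(-2032)² + 40*439*(-2032)) = 1538869 + (5 + 4112784 + 192721*4129024 - 35681920) = 1538869 + (5 + 4112784 + 795749634304 - 35681920) = 1538869 + 795718065173 = 795719604042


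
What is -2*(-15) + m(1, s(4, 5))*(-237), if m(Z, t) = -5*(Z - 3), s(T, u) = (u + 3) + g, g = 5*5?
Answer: -2340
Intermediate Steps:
g = 25
s(T, u) = 28 + u (s(T, u) = (u + 3) + 25 = (3 + u) + 25 = 28 + u)
m(Z, t) = 15 - 5*Z (m(Z, t) = -5*(-3 + Z) = 15 - 5*Z)
-2*(-15) + m(1, s(4, 5))*(-237) = -2*(-15) + (15 - 5*1)*(-237) = 30 + (15 - 5)*(-237) = 30 + 10*(-237) = 30 - 2370 = -2340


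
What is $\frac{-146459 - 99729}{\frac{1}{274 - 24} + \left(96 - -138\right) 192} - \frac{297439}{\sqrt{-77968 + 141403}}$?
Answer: $- \frac{61547000}{11232001} - \frac{297439 \sqrt{63435}}{63435} \approx -1186.4$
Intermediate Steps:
$\frac{-146459 - 99729}{\frac{1}{274 - 24} + \left(96 - -138\right) 192} - \frac{297439}{\sqrt{-77968 + 141403}} = \frac{-146459 - 99729}{\frac{1}{250} + \left(96 + 138\right) 192} - \frac{297439}{\sqrt{63435}} = - \frac{246188}{\frac{1}{250} + 234 \cdot 192} - 297439 \frac{\sqrt{63435}}{63435} = - \frac{246188}{\frac{1}{250} + 44928} - \frac{297439 \sqrt{63435}}{63435} = - \frac{246188}{\frac{11232001}{250}} - \frac{297439 \sqrt{63435}}{63435} = \left(-246188\right) \frac{250}{11232001} - \frac{297439 \sqrt{63435}}{63435} = - \frac{61547000}{11232001} - \frac{297439 \sqrt{63435}}{63435}$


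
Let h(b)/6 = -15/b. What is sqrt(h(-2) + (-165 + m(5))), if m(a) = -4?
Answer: 2*I*sqrt(31) ≈ 11.136*I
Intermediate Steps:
h(b) = -90/b (h(b) = 6*(-15/b) = -90/b)
sqrt(h(-2) + (-165 + m(5))) = sqrt(-90/(-2) + (-165 - 4)) = sqrt(-90*(-1/2) - 169) = sqrt(45 - 169) = sqrt(-124) = 2*I*sqrt(31)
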